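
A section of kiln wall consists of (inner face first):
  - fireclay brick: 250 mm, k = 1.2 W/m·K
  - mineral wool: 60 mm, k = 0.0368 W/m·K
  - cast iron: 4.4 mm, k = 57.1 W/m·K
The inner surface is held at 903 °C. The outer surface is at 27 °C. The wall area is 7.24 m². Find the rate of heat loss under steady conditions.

Treating each layer as a thermal resistance in series:
R_fireclay brick = L/(kA) = 0.25/(1.2×7.24) = 0.02878 K/W
R_mineral wool = L/(kA) = 0.06/(0.0368×7.24) = 0.2252 K/W
R_cast iron = L/(kA) = 0.0044/(57.1×7.24) = 1.064×10^-5 K/W
R_total = 0.254 K/W
Q = ΔT / R_total = 876 / 0.254

Q ≈ 3450 W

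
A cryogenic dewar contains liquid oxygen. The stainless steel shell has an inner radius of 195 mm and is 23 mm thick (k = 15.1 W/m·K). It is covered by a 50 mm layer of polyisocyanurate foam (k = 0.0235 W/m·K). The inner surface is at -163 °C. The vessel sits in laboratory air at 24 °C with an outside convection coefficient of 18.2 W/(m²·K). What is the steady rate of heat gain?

Q ≈ 63.1 W

Radial (spherical) resistances in series:
R_stainless steel shell = (1/0.195 − 1/0.218)/(4π×15.1) = 0.002851 K/W
R_polyisocyanurate foam = (1/0.218 − 1/0.268)/(4π×0.0235) = 2.898 K/W
R_outer film = 1/(h·4πr_o²) = 1/(18.2×4π×0.268²) = 0.06088 K/W
R_total = 2.962 K/W
Q = ΔT/R_total = 187/2.962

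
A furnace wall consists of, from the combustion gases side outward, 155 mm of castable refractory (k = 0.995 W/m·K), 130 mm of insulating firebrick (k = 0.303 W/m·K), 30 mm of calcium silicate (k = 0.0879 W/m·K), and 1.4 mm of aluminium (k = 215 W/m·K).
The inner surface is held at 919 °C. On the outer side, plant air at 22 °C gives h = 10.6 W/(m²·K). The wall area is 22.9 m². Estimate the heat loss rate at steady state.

Using the resistance-network approach (series):
R_castable refractory = L/(kA) = 0.155/(0.995×22.9) = 0.006803 K/W
R_insulating firebrick = L/(kA) = 0.13/(0.303×22.9) = 0.01874 K/W
R_calcium silicate = L/(kA) = 0.03/(0.0879×22.9) = 0.0149 K/W
R_aluminium = L/(kA) = 0.0014/(215×22.9) = 2.844×10^-7 K/W
R_outer film = 1/(h_o·A) = 1/(10.6×22.9) = 0.00412 K/W
R_total = 0.04456 K/W
Q = ΔT / R_total = 897 / 0.04456

Q ≈ 20100 W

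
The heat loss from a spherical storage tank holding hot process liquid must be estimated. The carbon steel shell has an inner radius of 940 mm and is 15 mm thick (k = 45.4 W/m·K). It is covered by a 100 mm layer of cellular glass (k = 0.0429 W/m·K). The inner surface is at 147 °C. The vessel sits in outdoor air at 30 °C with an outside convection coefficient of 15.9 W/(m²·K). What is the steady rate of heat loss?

Q ≈ 620 W

Radial (spherical) resistances in series:
R_carbon steel shell = (1/0.94 − 1/0.955)/(4π×45.4) = 2.929×10^-5 K/W
R_cellular glass = (1/0.955 − 1/1.055)/(4π×0.0429) = 0.1841 K/W
R_outer film = 1/(h·4πr_o²) = 1/(15.9×4π×1.055²) = 0.004497 K/W
R_total = 0.1886 K/W
Q = ΔT/R_total = 117/0.1886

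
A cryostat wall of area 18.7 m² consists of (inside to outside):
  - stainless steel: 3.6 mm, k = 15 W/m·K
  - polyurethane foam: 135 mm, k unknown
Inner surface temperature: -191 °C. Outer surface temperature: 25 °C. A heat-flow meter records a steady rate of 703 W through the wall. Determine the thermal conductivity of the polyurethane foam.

Using the resistance-network approach (series):
R_stainless steel = L/(kA) = 0.0036/(15×18.7) = 1.283×10^-5 K/W
Sum of known resistances R_other = 1.283×10^-5 K/W
Total R = ΔT/Q = 216/703 = 0.3073 K/W
R_polyurethane foam = R_total − R_other = 0.3072 K/W
k = L/(R·A) = 0.135/(0.3072×18.7)

k ≈ 0.0235 W/(m·K)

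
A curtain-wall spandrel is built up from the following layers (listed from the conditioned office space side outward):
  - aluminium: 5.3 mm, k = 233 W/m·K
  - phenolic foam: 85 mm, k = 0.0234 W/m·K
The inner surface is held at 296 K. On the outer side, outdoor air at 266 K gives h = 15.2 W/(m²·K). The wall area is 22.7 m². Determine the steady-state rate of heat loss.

Treating each layer as a thermal resistance in series:
R_aluminium = L/(kA) = 0.0053/(233×22.7) = 1.002×10^-6 K/W
R_phenolic foam = L/(kA) = 0.085/(0.0234×22.7) = 0.16 K/W
R_outer film = 1/(h_o·A) = 1/(15.2×22.7) = 0.002898 K/W
R_total = 0.1629 K/W
Q = ΔT / R_total = 30 / 0.1629

Q ≈ 184 W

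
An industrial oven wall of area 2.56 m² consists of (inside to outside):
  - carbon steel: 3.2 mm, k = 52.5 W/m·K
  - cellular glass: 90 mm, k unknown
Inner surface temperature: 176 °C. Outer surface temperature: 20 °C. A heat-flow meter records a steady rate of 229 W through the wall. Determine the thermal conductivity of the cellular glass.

k ≈ 0.0516 W/(m·K)

Model the wall as resistances in series:
R_carbon steel = L/(kA) = 0.0032/(52.5×2.56) = 2.381×10^-5 K/W
Sum of known resistances R_other = 2.381×10^-5 K/W
Total R = ΔT/Q = 156/229 = 0.6812 K/W
R_cellular glass = R_total − R_other = 0.6812 K/W
k = L/(R·A) = 0.09/(0.6812×2.56)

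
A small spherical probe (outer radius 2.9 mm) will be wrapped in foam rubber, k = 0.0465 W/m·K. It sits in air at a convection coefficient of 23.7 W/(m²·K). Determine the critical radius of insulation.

For a sphere r_cr = 2k/h = 2×0.0465/23.7
r_cr = 3.92 mm; since the bare radius (2.9 mm) is below r_cr, adding a thin layer of insulation will *increase* heat loss.

r_cr ≈ 3.92 mm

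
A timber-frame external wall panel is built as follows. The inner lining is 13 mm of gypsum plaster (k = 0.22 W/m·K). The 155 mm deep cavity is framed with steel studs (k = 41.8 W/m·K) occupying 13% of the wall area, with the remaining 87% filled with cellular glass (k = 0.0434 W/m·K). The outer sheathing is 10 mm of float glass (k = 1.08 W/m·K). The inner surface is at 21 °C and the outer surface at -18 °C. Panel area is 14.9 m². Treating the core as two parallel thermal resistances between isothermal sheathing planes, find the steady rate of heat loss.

Sheathing layers in series; stud and cavity paths in parallel between them.
R_inner = 0.013/(0.22×14.9) = 0.003966 K/W
R_stud  = 0.155/(41.8×0.13×14.9) = 0.001914 K/W
R_cav   = 0.155/(0.0434×0.87×14.9) = 0.2755 K/W
1/R_core = 1/R_stud + 1/R_cav → R_core = 0.001901 K/W
R_outer = 0.01/(1.08×14.9) = 6.214×10^-4 K/W
R_total = 0.006488 K/W
Q = ΔT/R_total = 39/0.006488

Q ≈ 6010 W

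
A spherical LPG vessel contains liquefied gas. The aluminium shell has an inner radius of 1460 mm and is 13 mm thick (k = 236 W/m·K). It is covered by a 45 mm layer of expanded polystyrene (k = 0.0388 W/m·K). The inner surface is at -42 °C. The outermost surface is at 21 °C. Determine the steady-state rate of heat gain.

Each spherical layer contributes R = (1/r_i − 1/r_o)/(4πk):
R_aluminium shell = (1/1.46 − 1/1.473)/(4π×236) = 2.038×10^-6 K/W
R_expanded polystyrene = (1/1.473 − 1/1.518)/(4π×0.0388) = 0.04128 K/W
R_total = 0.04128 K/W
Q = ΔT/R_total = 63/0.04128

Q ≈ 1530 W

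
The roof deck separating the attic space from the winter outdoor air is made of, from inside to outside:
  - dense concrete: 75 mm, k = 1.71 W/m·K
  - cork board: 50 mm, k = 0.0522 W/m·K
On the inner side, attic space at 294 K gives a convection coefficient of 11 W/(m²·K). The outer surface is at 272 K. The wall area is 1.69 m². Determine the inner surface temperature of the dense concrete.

Model the wall as resistances in series:
R_inner film = 1/(h_i·A) = 1/(11×1.69) = 0.05379 K/W
R_dense concrete = L/(kA) = 0.075/(1.71×1.69) = 0.02595 K/W
R_cork board = L/(kA) = 0.05/(0.0522×1.69) = 0.5668 K/W
R_total = 0.6465 K/W;  Q = ΔT/R_total = 22/0.6465 = 34.03 W
T_interface = T_inner − Q·ΣR(inner→interface) = 294 − 34×0.05379

T ≈ 292 K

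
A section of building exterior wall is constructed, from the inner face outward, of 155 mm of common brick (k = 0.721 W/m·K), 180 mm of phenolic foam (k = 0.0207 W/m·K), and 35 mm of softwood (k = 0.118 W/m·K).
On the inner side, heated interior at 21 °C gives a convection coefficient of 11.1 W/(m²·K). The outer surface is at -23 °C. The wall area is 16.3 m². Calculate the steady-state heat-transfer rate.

Series thermal resistances:
R_inner film = 1/(h_i·A) = 1/(11.1×16.3) = 0.005527 K/W
R_common brick = L/(kA) = 0.155/(0.721×16.3) = 0.01319 K/W
R_phenolic foam = L/(kA) = 0.18/(0.0207×16.3) = 0.5335 K/W
R_softwood = L/(kA) = 0.035/(0.118×16.3) = 0.0182 K/W
R_total = 0.5704 K/W
Q = ΔT / R_total = 44 / 0.5704

Q ≈ 77.1 W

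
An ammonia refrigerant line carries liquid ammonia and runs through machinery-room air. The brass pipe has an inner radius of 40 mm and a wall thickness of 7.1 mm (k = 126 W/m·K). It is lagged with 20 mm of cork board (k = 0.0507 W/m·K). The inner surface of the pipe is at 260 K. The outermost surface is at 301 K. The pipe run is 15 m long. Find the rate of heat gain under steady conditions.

Radial resistances (cylindrical: R_cond = ln(r_o/r_i)/(2πkL), R_conv = 1/(h·2πrL)):
R_brass pipe wall = ln(47.1/40)/(2π×126×15) = 1.376×10^-5 K/W
R_cork board = ln(67.1/47.1)/(2π×0.0507×15) = 0.07407 K/W
R_total = 0.07408 K/W
Q = ΔT/R_total = 41/0.07408

Q ≈ 553 W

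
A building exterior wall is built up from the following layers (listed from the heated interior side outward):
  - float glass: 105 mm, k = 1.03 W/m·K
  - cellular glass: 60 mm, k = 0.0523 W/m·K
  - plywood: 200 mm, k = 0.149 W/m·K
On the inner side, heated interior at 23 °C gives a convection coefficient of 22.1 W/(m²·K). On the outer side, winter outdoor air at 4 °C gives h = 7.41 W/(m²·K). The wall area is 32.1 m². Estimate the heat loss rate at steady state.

Using the resistance-network approach (series):
R_inner film = 1/(h_i·A) = 1/(22.1×32.1) = 0.00141 K/W
R_float glass = L/(kA) = 0.105/(1.03×32.1) = 0.003176 K/W
R_cellular glass = L/(kA) = 0.06/(0.0523×32.1) = 0.03574 K/W
R_plywood = L/(kA) = 0.2/(0.149×32.1) = 0.04182 K/W
R_outer film = 1/(h_o·A) = 1/(7.41×32.1) = 0.004204 K/W
R_total = 0.08634 K/W
Q = ΔT / R_total = 19 / 0.08634

Q ≈ 220 W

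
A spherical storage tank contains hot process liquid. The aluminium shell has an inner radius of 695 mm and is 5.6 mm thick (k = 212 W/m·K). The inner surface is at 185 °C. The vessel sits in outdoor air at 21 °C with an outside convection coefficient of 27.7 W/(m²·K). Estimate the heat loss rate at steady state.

Radial (spherical) resistances in series:
R_aluminium shell = (1/0.695 − 1/0.7006)/(4π×212) = 4.317×10^-6 K/W
R_outer film = 1/(h·4πr_o²) = 1/(27.7×4π×0.7006²) = 0.005853 K/W
R_total = 0.005857 K/W
Q = ΔT/R_total = 164/0.005857

Q ≈ 28000 W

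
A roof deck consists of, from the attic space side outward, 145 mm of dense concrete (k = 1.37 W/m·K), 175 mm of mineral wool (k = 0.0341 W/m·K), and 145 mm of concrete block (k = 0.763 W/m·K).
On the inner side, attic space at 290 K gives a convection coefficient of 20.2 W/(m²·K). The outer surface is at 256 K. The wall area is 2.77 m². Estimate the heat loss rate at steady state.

Model the wall as resistances in series:
R_inner film = 1/(h_i·A) = 1/(20.2×2.77) = 0.01787 K/W
R_dense concrete = L/(kA) = 0.145/(1.37×2.77) = 0.03821 K/W
R_mineral wool = L/(kA) = 0.175/(0.0341×2.77) = 1.853 K/W
R_concrete block = L/(kA) = 0.145/(0.763×2.77) = 0.06861 K/W
R_total = 1.977 K/W
Q = ΔT / R_total = 34 / 1.977

Q ≈ 17.2 W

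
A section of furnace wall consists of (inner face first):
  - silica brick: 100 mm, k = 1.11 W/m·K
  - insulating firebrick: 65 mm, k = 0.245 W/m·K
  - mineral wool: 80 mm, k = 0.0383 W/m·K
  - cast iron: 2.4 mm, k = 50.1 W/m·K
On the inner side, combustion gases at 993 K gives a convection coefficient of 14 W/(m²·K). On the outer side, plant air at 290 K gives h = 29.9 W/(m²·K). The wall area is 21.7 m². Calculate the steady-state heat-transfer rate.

Q ≈ 5980 W

Model the wall as resistances in series:
R_inner film = 1/(h_i·A) = 1/(14×21.7) = 0.003292 K/W
R_silica brick = L/(kA) = 0.1/(1.11×21.7) = 0.004152 K/W
R_insulating firebrick = L/(kA) = 0.065/(0.245×21.7) = 0.01223 K/W
R_mineral wool = L/(kA) = 0.08/(0.0383×21.7) = 0.09626 K/W
R_cast iron = L/(kA) = 0.0024/(50.1×21.7) = 2.208×10^-6 K/W
R_outer film = 1/(h_o·A) = 1/(29.9×21.7) = 0.001541 K/W
R_total = 0.1175 K/W
Q = ΔT / R_total = 703 / 0.1175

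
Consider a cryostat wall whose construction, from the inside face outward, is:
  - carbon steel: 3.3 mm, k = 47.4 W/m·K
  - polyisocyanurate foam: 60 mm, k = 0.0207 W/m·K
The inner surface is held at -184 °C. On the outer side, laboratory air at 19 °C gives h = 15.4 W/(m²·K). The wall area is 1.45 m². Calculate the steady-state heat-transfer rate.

Series thermal resistances:
R_carbon steel = L/(kA) = 0.0033/(47.4×1.45) = 4.801×10^-5 K/W
R_polyisocyanurate foam = L/(kA) = 0.06/(0.0207×1.45) = 1.999 K/W
R_outer film = 1/(h_o·A) = 1/(15.4×1.45) = 0.04478 K/W
R_total = 2.044 K/W
Q = ΔT / R_total = 203 / 2.044

Q ≈ 99.3 W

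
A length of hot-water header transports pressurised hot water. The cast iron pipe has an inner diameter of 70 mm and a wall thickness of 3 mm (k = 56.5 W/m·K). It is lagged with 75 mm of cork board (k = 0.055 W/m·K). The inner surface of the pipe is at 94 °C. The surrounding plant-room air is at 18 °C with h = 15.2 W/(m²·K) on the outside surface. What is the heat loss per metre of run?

q′ ≈ 23.4 W/m

For a radial system each layer contributes R = ln(r_out/r_in)/(2πkL); films add R = 1/(hA).
R_cast iron pipe wall = ln(38/35)/(2π×56.5×1) = 2.317×10^-4 K/W
R_cork board = ln(113/38)/(2π×0.055×1) = 3.154 K/W
R_outer film = 1/(h_o·2πr_oL) = 1/(15.2×2π×0.113×1) = 0.09266 K/W
R_total = 3.246 K/W
Q = ΔT/R_total = 76/3.246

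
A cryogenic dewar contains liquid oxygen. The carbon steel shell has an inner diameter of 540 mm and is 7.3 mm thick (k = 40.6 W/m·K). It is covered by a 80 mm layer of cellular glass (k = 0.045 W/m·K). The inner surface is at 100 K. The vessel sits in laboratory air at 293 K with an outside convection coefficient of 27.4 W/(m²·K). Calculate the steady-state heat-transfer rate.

Spherical conduction: R = (1/r_in − 1/r_out)/(4πk) per layer; series-sum.
R_carbon steel shell = (1/0.27 − 1/0.2773)/(4π×40.6) = 1.911×10^-4 K/W
R_cellular glass = (1/0.2773 − 1/0.3573)/(4π×0.045) = 1.428 K/W
R_outer film = 1/(h·4πr_o²) = 1/(27.4×4π×0.3573²) = 0.02275 K/W
R_total = 1.451 K/W
Q = ΔT/R_total = 193/1.451

Q ≈ 133 W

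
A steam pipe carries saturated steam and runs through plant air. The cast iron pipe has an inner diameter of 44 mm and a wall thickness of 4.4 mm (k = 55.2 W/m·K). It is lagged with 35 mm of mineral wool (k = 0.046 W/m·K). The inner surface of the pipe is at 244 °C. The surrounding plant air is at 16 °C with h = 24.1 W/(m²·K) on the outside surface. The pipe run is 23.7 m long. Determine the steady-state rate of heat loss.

Q ≈ 1780 W

Cylindrical conduction, so R = ln(r₂/r₁)/(2πkL) per layer, in series:
R_cast iron pipe wall = ln(26.4/22)/(2π×55.2×23.7) = 2.218×10^-5 K/W
R_mineral wool = ln(61.4/26.4)/(2π×0.046×23.7) = 0.1232 K/W
R_outer film = 1/(h_o·2πr_oL) = 1/(24.1×2π×0.0614×23.7) = 0.004538 K/W
R_total = 0.1278 K/W
Q = ΔT/R_total = 228/0.1278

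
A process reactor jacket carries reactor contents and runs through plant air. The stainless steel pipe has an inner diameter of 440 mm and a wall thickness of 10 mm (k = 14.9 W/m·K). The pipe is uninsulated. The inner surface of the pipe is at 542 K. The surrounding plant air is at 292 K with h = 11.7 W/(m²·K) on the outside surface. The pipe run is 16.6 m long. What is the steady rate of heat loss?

Q ≈ 69600 W

Cylindrical conduction, so R = ln(r₂/r₁)/(2πkL) per layer, in series:
R_stainless steel pipe wall = ln(230/220)/(2π×14.9×16.6) = 2.86×10^-5 K/W
R_outer film = 1/(h_o·2πr_oL) = 1/(11.7×2π×0.23×16.6) = 0.003563 K/W
R_total = 0.003591 K/W
Q = ΔT/R_total = 250/0.003591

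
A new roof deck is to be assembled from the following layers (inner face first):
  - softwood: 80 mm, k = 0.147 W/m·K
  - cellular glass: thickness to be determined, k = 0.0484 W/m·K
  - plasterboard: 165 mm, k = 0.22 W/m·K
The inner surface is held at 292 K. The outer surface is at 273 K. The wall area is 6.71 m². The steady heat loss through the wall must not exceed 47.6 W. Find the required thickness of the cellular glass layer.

L ≈ 67 mm

Model the wall as resistances in series:
R_softwood = L/(kA) = 0.08/(0.147×6.71) = 0.08111 K/W
R_plasterboard = L/(kA) = 0.165/(0.22×6.71) = 0.1118 K/W
Sum of the known resistances R_other = 0.1929 K/W
Required total resistance R_tot = ΔT/Q_allow = 19/47.6 = 0.3992 K/W
R_cellular glass = R_tot − R_other = 0.2063 K/W
L = R·k·A = 0.2063×0.0484×6.71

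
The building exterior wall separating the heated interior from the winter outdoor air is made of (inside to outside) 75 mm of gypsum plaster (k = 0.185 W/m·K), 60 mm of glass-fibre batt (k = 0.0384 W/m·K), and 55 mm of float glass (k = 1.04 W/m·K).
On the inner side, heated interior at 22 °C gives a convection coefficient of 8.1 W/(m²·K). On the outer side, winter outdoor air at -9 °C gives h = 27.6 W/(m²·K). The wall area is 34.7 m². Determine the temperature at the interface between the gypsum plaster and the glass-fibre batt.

T ≈ 14.5 °C

Thermal resistances in series:
R_inner film = 1/(h_i·A) = 1/(8.1×34.7) = 0.003558 K/W
R_gypsum plaster = L/(kA) = 0.075/(0.185×34.7) = 0.01168 K/W
R_glass-fibre batt = L/(kA) = 0.06/(0.0384×34.7) = 0.04503 K/W
R_float glass = L/(kA) = 0.055/(1.04×34.7) = 0.001524 K/W
R_outer film = 1/(h_o·A) = 1/(27.6×34.7) = 0.001044 K/W
R_total = 0.06284 K/W;  Q = ΔT/R_total = 31/0.06284 = 493.3 W
T_interface = T_inner − Q·ΣR(inner→interface) = 22 − 493×0.01524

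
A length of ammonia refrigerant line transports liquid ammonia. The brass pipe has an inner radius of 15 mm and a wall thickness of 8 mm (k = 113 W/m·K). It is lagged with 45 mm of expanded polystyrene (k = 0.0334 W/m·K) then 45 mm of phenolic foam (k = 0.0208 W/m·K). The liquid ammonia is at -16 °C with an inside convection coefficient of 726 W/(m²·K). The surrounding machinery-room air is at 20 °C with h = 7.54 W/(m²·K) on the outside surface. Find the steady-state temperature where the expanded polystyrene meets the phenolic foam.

T ≈ 4.15 °C

Cylindrical conduction, so R = ln(r₂/r₁)/(2πkL) per layer, in series:
R_inner film = 1/(h_i·2πr₁L) = 1/(726×2π×0.015×1) = 0.01461 K/W
R_brass pipe wall = ln(23/15)/(2π×113×1) = 6.02×10^-4 K/W
R_expanded polystyrene = ln(68/23)/(2π×0.0334×1) = 5.165 K/W
R_phenolic foam = ln(113/68)/(2π×0.0208×1) = 3.886 K/W
R_outer film = 1/(h_o·2πr_oL) = 1/(7.54×2π×0.113×1) = 0.1868 K/W
R_total = 9.254 K/W
Q = ΔT/R_total = 36/9.254
Q = 3.89 W/m
T_interface = T_inner + Q·ΣR(inner→interface) = -16 + 3.89×5.181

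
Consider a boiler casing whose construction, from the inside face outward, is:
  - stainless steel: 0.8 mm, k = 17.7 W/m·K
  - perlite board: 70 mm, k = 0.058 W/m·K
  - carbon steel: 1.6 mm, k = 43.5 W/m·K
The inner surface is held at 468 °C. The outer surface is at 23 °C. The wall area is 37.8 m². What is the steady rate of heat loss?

Q ≈ 13900 W

Model the wall as resistances in series:
R_stainless steel = L/(kA) = 0.0008/(17.7×37.8) = 1.196×10^-6 K/W
R_perlite board = L/(kA) = 0.07/(0.058×37.8) = 0.03193 K/W
R_carbon steel = L/(kA) = 0.0016/(43.5×37.8) = 9.731×10^-7 K/W
R_total = 0.03193 K/W
Q = ΔT / R_total = 445 / 0.03193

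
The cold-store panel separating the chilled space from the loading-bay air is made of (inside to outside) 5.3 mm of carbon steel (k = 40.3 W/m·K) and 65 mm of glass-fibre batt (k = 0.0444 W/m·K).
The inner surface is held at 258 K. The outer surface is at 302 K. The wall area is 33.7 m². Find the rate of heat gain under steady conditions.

Series thermal resistances:
R_carbon steel = L/(kA) = 0.0053/(40.3×33.7) = 3.902×10^-6 K/W
R_glass-fibre batt = L/(kA) = 0.065/(0.0444×33.7) = 0.04344 K/W
R_total = 0.04344 K/W
Q = ΔT / R_total = 44 / 0.04344

Q ≈ 1010 W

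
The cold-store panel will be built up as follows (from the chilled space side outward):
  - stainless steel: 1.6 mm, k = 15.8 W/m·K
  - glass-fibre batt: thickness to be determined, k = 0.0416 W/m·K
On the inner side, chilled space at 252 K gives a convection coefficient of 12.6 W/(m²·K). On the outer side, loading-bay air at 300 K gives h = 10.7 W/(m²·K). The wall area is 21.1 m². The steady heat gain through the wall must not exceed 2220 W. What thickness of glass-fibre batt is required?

Thermal resistances in series:
R_inner film = 1/(h_i·A) = 1/(12.6×21.1) = 0.003761 K/W
R_stainless steel = L/(kA) = 0.0016/(15.8×21.1) = 4.799×10^-6 K/W
R_outer film = 1/(h_o·A) = 1/(10.7×21.1) = 0.004429 K/W
Sum of the known resistances R_other = 0.008195 K/W
Required total resistance R_tot = ΔT/Q_allow = 48/2220 = 0.02162 K/W
R_glass-fibre batt = R_tot − R_other = 0.01343 K/W
L = R·k·A = 0.01343×0.0416×21.1

L ≈ 11.8 mm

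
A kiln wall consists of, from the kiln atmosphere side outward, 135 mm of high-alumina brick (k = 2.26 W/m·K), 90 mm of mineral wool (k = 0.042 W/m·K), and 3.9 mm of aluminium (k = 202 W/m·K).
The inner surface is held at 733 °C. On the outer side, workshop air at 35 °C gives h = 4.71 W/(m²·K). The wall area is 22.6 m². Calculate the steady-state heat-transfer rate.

Q ≈ 6530 W

Using the resistance-network approach (series):
R_high-alumina brick = L/(kA) = 0.135/(2.26×22.6) = 0.002643 K/W
R_mineral wool = L/(kA) = 0.09/(0.042×22.6) = 0.09482 K/W
R_aluminium = L/(kA) = 0.0039/(202×22.6) = 8.543×10^-7 K/W
R_outer film = 1/(h_o·A) = 1/(4.71×22.6) = 0.009394 K/W
R_total = 0.1069 K/W
Q = ΔT / R_total = 698 / 0.1069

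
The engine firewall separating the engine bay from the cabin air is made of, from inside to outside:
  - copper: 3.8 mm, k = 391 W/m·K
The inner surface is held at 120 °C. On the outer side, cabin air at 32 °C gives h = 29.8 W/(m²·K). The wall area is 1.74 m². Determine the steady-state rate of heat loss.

Q ≈ 4560 W

Using the resistance-network approach (series):
R_copper = L/(kA) = 0.0038/(391×1.74) = 5.585×10^-6 K/W
R_outer film = 1/(h_o·A) = 1/(29.8×1.74) = 0.01929 K/W
R_total = 0.01929 K/W
Q = ΔT / R_total = 88 / 0.01929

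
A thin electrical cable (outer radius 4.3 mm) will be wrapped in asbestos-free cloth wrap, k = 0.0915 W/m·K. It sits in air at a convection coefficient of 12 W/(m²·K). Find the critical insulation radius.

For a cylinder r_cr = k/h = 0.0915/12
r_cr = 7.62 mm; since the bare radius (4.3 mm) is below r_cr, adding a thin layer of insulation will *increase* heat loss.

r_cr ≈ 7.62 mm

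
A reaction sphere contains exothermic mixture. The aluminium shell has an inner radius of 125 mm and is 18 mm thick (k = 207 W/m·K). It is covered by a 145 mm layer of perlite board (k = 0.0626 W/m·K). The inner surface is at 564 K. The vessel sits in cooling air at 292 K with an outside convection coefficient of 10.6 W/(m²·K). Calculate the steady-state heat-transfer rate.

Q ≈ 59.6 W

Each spherical layer contributes R = (1/r_i − 1/r_o)/(4πk):
R_aluminium shell = (1/0.125 − 1/0.143)/(4π×207) = 3.871×10^-4 K/W
R_perlite board = (1/0.143 − 1/0.288)/(4π×0.0626) = 4.476 K/W
R_outer film = 1/(h·4πr_o²) = 1/(10.6×4π×0.288²) = 0.09051 K/W
R_total = 4.567 K/W
Q = ΔT/R_total = 272/4.567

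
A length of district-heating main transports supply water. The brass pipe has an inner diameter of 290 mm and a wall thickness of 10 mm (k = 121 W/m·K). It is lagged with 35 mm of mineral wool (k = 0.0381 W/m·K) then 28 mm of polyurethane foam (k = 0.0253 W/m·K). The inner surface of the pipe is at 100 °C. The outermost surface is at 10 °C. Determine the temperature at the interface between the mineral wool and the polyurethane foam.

Cylindrical conduction, so R = ln(r₂/r₁)/(2πkL) per layer, in series:
R_brass pipe wall = ln(155/145)/(2π×121×1) = 8.772×10^-5 K/W
R_mineral wool = ln(190/155)/(2π×0.0381×1) = 0.8505 K/W
R_polyurethane foam = ln(218/190)/(2π×0.0253×1) = 0.8648 K/W
R_total = 1.715 K/W
Q = ΔT/R_total = 90/1.715
Q = 52.5 W/m
T_interface = T_inner − Q·ΣR(inner→interface) = 100 − 52.5×0.8506

T ≈ 55.4 °C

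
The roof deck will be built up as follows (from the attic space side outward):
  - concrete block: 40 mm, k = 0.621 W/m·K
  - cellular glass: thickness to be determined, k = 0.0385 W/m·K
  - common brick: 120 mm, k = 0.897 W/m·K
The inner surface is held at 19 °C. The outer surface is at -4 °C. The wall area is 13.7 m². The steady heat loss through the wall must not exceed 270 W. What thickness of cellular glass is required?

L ≈ 37.3 mm

Treating each layer as a thermal resistance in series:
R_concrete block = L/(kA) = 0.04/(0.621×13.7) = 0.004702 K/W
R_common brick = L/(kA) = 0.12/(0.897×13.7) = 0.009765 K/W
Sum of the known resistances R_other = 0.01447 K/W
Required total resistance R_tot = ΔT/Q_allow = 23/270 = 0.08519 K/W
R_cellular glass = R_tot − R_other = 0.07072 K/W
L = R·k·A = 0.07072×0.0385×13.7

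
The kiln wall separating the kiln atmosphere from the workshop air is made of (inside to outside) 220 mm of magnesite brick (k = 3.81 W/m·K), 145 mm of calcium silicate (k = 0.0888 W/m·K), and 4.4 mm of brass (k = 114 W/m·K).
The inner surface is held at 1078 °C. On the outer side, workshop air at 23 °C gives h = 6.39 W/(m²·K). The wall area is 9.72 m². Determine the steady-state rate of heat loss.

Q ≈ 5550 W

Thermal resistances in series:
R_magnesite brick = L/(kA) = 0.22/(3.81×9.72) = 0.005941 K/W
R_calcium silicate = L/(kA) = 0.145/(0.0888×9.72) = 0.168 K/W
R_brass = L/(kA) = 0.0044/(114×9.72) = 3.971×10^-6 K/W
R_outer film = 1/(h_o·A) = 1/(6.39×9.72) = 0.0161 K/W
R_total = 0.19 K/W
Q = ΔT / R_total = 1055 / 0.19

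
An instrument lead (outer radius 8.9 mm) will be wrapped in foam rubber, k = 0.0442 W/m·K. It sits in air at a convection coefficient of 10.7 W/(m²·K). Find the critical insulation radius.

r_cr ≈ 4.13 mm

For a cylinder r_cr = k/h = 0.0442/10.7
r_cr = 4.13 mm; since the bare radius (8.9 mm) is above r_cr, any added insulation will reduce heat loss.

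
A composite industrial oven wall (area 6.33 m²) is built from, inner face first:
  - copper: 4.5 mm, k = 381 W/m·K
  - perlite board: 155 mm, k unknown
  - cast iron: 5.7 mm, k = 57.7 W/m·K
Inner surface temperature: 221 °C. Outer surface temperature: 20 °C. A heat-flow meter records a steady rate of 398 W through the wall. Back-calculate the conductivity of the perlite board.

k ≈ 0.0485 W/(m·K)

Model the wall as resistances in series:
R_copper = L/(kA) = 0.0045/(381×6.33) = 1.866×10^-6 K/W
R_cast iron = L/(kA) = 0.0057/(57.7×6.33) = 1.561×10^-5 K/W
Sum of known resistances R_other = 1.747×10^-5 K/W
Total R = ΔT/Q = 201/398 = 0.505 K/W
R_perlite board = R_total − R_other = 0.505 K/W
k = L/(R·A) = 0.155/(0.505×6.33)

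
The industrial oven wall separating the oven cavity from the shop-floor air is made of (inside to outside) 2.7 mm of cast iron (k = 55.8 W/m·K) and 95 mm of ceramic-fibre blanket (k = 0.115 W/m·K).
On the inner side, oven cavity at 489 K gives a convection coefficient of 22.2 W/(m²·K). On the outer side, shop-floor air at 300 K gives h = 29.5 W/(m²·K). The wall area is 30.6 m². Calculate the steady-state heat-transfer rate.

Q ≈ 6390 W

Using the resistance-network approach (series):
R_inner film = 1/(h_i·A) = 1/(22.2×30.6) = 0.001472 K/W
R_cast iron = L/(kA) = 0.0027/(55.8×30.6) = 1.581×10^-6 K/W
R_ceramic-fibre blanket = L/(kA) = 0.095/(0.115×30.6) = 0.027 K/W
R_outer film = 1/(h_o·A) = 1/(29.5×30.6) = 0.001108 K/W
R_total = 0.02958 K/W
Q = ΔT / R_total = 189 / 0.02958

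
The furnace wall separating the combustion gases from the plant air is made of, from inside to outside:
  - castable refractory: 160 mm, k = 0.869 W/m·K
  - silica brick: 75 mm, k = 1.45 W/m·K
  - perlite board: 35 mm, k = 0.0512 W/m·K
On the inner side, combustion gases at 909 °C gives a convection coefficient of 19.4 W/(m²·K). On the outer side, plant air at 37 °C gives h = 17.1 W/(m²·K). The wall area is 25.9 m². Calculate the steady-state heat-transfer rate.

Q ≈ 21900 W

Treating each layer as a thermal resistance in series:
R_inner film = 1/(h_i·A) = 1/(19.4×25.9) = 0.00199 K/W
R_castable refractory = L/(kA) = 0.16/(0.869×25.9) = 0.007109 K/W
R_silica brick = L/(kA) = 0.075/(1.45×25.9) = 0.001997 K/W
R_perlite board = L/(kA) = 0.035/(0.0512×25.9) = 0.02639 K/W
R_outer film = 1/(h_o·A) = 1/(17.1×25.9) = 0.002258 K/W
R_total = 0.03975 K/W
Q = ΔT / R_total = 872 / 0.03975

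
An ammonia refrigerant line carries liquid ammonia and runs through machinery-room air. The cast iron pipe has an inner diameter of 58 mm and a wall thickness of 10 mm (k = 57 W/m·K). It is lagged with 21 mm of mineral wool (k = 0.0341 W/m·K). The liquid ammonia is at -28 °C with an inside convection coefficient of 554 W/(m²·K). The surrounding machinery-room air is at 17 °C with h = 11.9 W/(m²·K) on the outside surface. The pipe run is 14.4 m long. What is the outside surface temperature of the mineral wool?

T ≈ 12.5 °C

For a radial system each layer contributes R = ln(r_out/r_in)/(2πkL); films add R = 1/(hA).
R_inner film = 1/(h_i·2πr₁L) = 1/(554×2π×0.029×14.4) = 6.879×10^-4 K/W
R_cast iron pipe wall = ln(39/29)/(2π×57×14.4) = 5.745×10^-5 K/W
R_mineral wool = ln(60/39)/(2π×0.0341×14.4) = 0.1396 K/W
R_outer film = 1/(h_o·2πr_oL) = 1/(11.9×2π×0.06×14.4) = 0.01548 K/W
R_total = 0.1558 K/W
Q = ΔT/R_total = 45/0.1558
Q = 289 W
T_interface = T_inner + Q·ΣR(inner→interface) = -28 + 289×0.1404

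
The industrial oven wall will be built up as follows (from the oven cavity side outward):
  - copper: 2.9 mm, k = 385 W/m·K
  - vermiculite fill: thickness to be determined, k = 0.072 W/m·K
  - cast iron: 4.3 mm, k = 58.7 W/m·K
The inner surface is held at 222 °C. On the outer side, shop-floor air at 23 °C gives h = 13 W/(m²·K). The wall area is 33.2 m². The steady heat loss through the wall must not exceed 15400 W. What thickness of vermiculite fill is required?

Treating each layer as a thermal resistance in series:
R_copper = L/(kA) = 0.0029/(385×33.2) = 2.269×10^-7 K/W
R_cast iron = L/(kA) = 0.0043/(58.7×33.2) = 2.206×10^-6 K/W
R_outer film = 1/(h_o·A) = 1/(13×33.2) = 0.002317 K/W
Sum of the known resistances R_other = 0.002319 K/W
Required total resistance R_tot = ΔT/Q_allow = 199/15400 = 0.01292 K/W
R_vermiculite fill = R_tot − R_other = 0.0106 K/W
L = R·k·A = 0.0106×0.072×33.2

L ≈ 25.3 mm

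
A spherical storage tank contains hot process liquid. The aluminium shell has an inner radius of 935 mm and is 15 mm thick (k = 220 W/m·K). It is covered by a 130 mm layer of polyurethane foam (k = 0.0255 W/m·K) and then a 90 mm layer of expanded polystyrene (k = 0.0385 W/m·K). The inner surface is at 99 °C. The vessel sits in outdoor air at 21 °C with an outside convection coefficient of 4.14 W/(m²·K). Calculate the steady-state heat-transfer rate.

Q ≈ 140 W

For a spherical shell R = (1/r₁ − 1/r₂)/(4πk); film R = 1/(h·4πr²). In series:
R_aluminium shell = (1/0.935 − 1/0.95)/(4π×220) = 6.108×10^-6 K/W
R_polyurethane foam = (1/0.95 − 1/1.08)/(4π×0.0255) = 0.3954 K/W
R_expanded polystyrene = (1/1.08 − 1/1.17)/(4π×0.0385) = 0.1472 K/W
R_outer film = 1/(h·4πr_o²) = 1/(4.14×4π×1.17²) = 0.01404 K/W
R_total = 0.5567 K/W
Q = ΔT/R_total = 78/0.5567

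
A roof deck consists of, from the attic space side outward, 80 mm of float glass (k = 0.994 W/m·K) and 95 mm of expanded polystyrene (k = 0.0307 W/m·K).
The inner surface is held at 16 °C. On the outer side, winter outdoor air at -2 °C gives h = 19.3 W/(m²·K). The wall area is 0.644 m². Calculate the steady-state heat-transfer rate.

Q ≈ 3.59 W

Model the wall as resistances in series:
R_float glass = L/(kA) = 0.08/(0.994×0.644) = 0.125 K/W
R_expanded polystyrene = L/(kA) = 0.095/(0.0307×0.644) = 4.805 K/W
R_outer film = 1/(h_o·A) = 1/(19.3×0.644) = 0.08046 K/W
R_total = 5.01 K/W
Q = ΔT / R_total = 18 / 5.01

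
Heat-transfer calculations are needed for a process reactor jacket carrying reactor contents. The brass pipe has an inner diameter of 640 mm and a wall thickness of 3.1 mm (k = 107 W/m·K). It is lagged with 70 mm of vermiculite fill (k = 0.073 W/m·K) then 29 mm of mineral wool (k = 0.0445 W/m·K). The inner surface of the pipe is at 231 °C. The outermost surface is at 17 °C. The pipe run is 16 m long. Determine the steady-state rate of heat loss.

Radial resistances (cylindrical: R_cond = ln(r_o/r_i)/(2πkL), R_conv = 1/(h·2πrL)):
R_brass pipe wall = ln(323.1/320)/(2π×107×16) = 8.963×10^-7 K/W
R_vermiculite fill = ln(393.1/323.1)/(2π×0.073×16) = 0.02672 K/W
R_mineral wool = ln(422.1/393.1)/(2π×0.0445×16) = 0.01591 K/W
R_total = 0.04263 K/W
Q = ΔT/R_total = 214/0.04263

Q ≈ 5020 W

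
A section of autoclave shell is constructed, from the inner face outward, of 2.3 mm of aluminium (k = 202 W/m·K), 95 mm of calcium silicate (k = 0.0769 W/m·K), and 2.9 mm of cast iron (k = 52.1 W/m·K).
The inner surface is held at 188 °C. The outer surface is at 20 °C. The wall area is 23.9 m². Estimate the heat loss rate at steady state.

Q ≈ 3250 W

Using the resistance-network approach (series):
R_aluminium = L/(kA) = 0.0023/(202×23.9) = 4.764×10^-7 K/W
R_calcium silicate = L/(kA) = 0.095/(0.0769×23.9) = 0.05169 K/W
R_cast iron = L/(kA) = 0.0029/(52.1×23.9) = 2.329×10^-6 K/W
R_total = 0.05169 K/W
Q = ΔT / R_total = 168 / 0.05169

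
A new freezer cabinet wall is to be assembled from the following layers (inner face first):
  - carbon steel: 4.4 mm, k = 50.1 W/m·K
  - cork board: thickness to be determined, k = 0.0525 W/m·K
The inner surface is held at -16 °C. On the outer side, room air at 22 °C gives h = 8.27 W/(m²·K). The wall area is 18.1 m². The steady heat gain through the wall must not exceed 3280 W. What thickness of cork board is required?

L ≈ 4.66 mm

Thermal resistances in series:
R_carbon steel = L/(kA) = 0.0044/(50.1×18.1) = 4.852×10^-6 K/W
R_outer film = 1/(h_o·A) = 1/(8.27×18.1) = 0.006681 K/W
Sum of the known resistances R_other = 0.006685 K/W
Required total resistance R_tot = ΔT/Q_allow = 38/3280 = 0.01159 K/W
R_cork board = R_tot − R_other = 0.0049 K/W
L = R·k·A = 0.0049×0.0525×18.1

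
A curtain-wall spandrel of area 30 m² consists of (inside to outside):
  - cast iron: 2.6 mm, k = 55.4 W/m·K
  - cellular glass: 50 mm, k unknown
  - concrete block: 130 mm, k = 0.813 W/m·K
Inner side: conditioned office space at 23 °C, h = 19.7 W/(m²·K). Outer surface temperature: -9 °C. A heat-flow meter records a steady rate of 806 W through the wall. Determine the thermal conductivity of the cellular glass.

Using the resistance-network approach (series):
R_inner film = 1/(h_i·A) = 1/(19.7×30) = 0.001692 K/W
R_cast iron = L/(kA) = 0.0026/(55.4×30) = 1.564×10^-6 K/W
R_concrete block = L/(kA) = 0.13/(0.813×30) = 0.00533 K/W
Sum of known resistances R_other = 0.007024 K/W
Total R = ΔT/Q = 32/806 = 0.0397 K/W
R_cellular glass = R_total − R_other = 0.03268 K/W
k = L/(R·A) = 0.05/(0.03268×30)

k ≈ 0.051 W/(m·K)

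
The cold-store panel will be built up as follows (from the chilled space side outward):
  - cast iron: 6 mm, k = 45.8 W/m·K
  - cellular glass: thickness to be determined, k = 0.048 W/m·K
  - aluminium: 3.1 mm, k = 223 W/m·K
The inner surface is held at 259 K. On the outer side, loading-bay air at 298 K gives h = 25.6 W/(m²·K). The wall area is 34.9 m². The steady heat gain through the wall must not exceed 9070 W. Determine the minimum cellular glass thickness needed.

Using the resistance-network approach (series):
R_cast iron = L/(kA) = 0.006/(45.8×34.9) = 3.754×10^-6 K/W
R_aluminium = L/(kA) = 0.0031/(223×34.9) = 3.983×10^-7 K/W
R_outer film = 1/(h_o·A) = 1/(25.6×34.9) = 0.001119 K/W
Sum of the known resistances R_other = 0.001123 K/W
Required total resistance R_tot = ΔT/Q_allow = 39/9070 = 0.0043 K/W
R_cellular glass = R_tot − R_other = 0.003176 K/W
L = R·k·A = 0.003176×0.048×34.9

L ≈ 5.32 mm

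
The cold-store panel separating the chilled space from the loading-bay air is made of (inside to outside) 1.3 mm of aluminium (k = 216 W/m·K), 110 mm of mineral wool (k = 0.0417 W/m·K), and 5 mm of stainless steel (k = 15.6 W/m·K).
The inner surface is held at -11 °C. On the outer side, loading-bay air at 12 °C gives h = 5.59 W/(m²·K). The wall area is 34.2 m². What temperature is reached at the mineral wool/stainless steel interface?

Model the wall as resistances in series:
R_aluminium = L/(kA) = 0.0013/(216×34.2) = 1.76×10^-7 K/W
R_mineral wool = L/(kA) = 0.11/(0.0417×34.2) = 0.07713 K/W
R_stainless steel = L/(kA) = 0.005/(15.6×34.2) = 9.372×10^-6 K/W
R_outer film = 1/(h_o·A) = 1/(5.59×34.2) = 0.005231 K/W
R_total = 0.08237 K/W;  Q = ΔT/R_total = 23/0.08237 = 279.2 W
T_interface = T_inner + Q·ΣR(inner→interface) = -11 + 279×0.07713

T ≈ 10.5 °C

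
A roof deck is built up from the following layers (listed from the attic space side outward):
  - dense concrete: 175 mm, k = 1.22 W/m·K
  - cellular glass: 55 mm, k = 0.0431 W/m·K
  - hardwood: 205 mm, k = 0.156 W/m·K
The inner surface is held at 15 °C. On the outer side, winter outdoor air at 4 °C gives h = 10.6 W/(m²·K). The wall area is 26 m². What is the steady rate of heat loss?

Q ≈ 101 W

Using the resistance-network approach (series):
R_dense concrete = L/(kA) = 0.175/(1.22×26) = 0.005517 K/W
R_cellular glass = L/(kA) = 0.055/(0.0431×26) = 0.04908 K/W
R_hardwood = L/(kA) = 0.205/(0.156×26) = 0.05054 K/W
R_outer film = 1/(h_o·A) = 1/(10.6×26) = 0.003628 K/W
R_total = 0.1088 K/W
Q = ΔT / R_total = 11 / 0.1088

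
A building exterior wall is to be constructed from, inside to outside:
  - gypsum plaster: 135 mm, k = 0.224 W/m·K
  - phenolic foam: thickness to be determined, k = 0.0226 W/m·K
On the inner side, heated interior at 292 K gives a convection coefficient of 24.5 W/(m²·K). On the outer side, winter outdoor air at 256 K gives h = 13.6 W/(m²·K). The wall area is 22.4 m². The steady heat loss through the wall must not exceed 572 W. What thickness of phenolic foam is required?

Series thermal resistances:
R_inner film = 1/(h_i·A) = 1/(24.5×22.4) = 0.001822 K/W
R_gypsum plaster = L/(kA) = 0.135/(0.224×22.4) = 0.02691 K/W
R_outer film = 1/(h_o·A) = 1/(13.6×22.4) = 0.003283 K/W
Sum of the known resistances R_other = 0.03201 K/W
Required total resistance R_tot = ΔT/Q_allow = 36/572 = 0.06294 K/W
R_phenolic foam = R_tot − R_other = 0.03093 K/W
L = R·k·A = 0.03093×0.0226×22.4

L ≈ 15.7 mm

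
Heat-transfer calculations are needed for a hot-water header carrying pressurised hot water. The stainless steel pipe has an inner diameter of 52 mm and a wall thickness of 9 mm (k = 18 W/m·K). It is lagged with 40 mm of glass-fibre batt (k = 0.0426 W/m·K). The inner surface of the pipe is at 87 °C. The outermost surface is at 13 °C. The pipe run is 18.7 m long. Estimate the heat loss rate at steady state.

Q ≈ 486 W

Per-layer cylindrical resistances, series-summed:
R_stainless steel pipe wall = ln(35/26)/(2π×18×18.7) = 1.405×10^-4 K/W
R_glass-fibre batt = ln(75/35)/(2π×0.0426×18.7) = 0.1523 K/W
R_total = 0.1524 K/W
Q = ΔT/R_total = 74/0.1524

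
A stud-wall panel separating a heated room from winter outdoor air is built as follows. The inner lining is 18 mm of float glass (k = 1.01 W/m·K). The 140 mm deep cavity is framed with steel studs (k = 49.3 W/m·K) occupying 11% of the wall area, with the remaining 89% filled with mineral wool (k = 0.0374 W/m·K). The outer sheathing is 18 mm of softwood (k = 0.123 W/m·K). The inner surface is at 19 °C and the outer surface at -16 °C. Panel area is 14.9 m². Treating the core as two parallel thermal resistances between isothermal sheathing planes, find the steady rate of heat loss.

Sheathing layers in series; stud and cavity paths in parallel between them.
R_inner = 0.018/(1.01×14.9) = 0.001196 K/W
R_stud  = 0.14/(49.3×0.11×14.9) = 0.001733 K/W
R_cav   = 0.14/(0.0374×0.89×14.9) = 0.2823 K/W
1/R_core = 1/R_stud + 1/R_cav → R_core = 0.001722 K/W
R_outer = 0.018/(0.123×14.9) = 0.009822 K/W
R_total = 0.01274 K/W
Q = ΔT/R_total = 35/0.01274

Q ≈ 2750 W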